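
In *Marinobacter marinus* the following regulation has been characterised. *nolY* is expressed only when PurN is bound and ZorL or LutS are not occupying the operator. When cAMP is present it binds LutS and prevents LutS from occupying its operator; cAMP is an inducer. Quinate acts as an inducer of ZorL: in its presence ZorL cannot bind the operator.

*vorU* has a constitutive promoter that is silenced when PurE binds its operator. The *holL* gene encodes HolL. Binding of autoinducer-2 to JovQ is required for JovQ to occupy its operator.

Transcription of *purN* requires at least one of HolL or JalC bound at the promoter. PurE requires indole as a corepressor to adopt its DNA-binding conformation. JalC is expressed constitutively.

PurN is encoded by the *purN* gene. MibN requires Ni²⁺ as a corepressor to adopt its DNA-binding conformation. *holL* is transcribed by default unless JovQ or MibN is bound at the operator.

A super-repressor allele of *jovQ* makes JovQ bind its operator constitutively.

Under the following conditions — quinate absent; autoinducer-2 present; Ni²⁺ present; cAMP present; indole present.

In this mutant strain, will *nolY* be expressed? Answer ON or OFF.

OFF

Quinate is absent, so ZorL is active.
cAMP is present, so LutS is inactive.
JovQ is constitutively active in this strain.
Ni²⁺ is present, so MibN is active.
With repressor JovQ bound, *holL* is not transcribed.
So HolL is not produced.
JalC is produced constitutively and is active.
Activator JalC is present, so *purN* is transcribed.
So PurN is produced and active.
With repressor ZorL bound, *nolY* is not transcribed.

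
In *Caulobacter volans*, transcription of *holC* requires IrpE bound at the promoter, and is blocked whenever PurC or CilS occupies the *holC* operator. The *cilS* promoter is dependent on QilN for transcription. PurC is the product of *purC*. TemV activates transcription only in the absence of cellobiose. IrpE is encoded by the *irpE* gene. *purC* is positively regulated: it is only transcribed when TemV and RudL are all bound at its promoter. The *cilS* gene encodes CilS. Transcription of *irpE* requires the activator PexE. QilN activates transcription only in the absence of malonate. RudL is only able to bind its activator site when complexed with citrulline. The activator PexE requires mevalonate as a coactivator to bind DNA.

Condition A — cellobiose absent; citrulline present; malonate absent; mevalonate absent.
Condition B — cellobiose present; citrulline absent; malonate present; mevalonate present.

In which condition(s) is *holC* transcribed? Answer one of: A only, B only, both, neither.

Condition A:
Cellobiose is absent, so TemV is active.
Citrulline is present, so RudL is active.
No repressor is bound and TemV and RudL are active, so *purC* is transcribed.
So PurC is produced and active.
Malonate is absent, so QilN is active.
No repressor is bound and QilN is active, so *cilS* is transcribed.
So CilS is produced and active.
Mevalonate is absent, so PexE is inactive.
Required activator PexE is absent, so *irpE* is not transcribed.
So IrpE is not produced.
With repressor PurC bound, *holC* is not transcribed.
→ *holC* is OFF in A.
Condition B:
Cellobiose is present, so TemV is inactive.
Citrulline is absent, so RudL is inactive.
Required activator TemV is absent, so *purC* is not transcribed.
So PurC is not produced.
Malonate is present, so QilN is inactive.
Required activator QilN is absent, so *cilS* is not transcribed.
So CilS is not produced.
Mevalonate is present, so PexE is active.
No repressor is bound and PexE is active, so *irpE* is transcribed.
So IrpE is produced and active.
No repressor is bound and IrpE is active, so *holC* is transcribed.
→ *holC* is ON in B.

B only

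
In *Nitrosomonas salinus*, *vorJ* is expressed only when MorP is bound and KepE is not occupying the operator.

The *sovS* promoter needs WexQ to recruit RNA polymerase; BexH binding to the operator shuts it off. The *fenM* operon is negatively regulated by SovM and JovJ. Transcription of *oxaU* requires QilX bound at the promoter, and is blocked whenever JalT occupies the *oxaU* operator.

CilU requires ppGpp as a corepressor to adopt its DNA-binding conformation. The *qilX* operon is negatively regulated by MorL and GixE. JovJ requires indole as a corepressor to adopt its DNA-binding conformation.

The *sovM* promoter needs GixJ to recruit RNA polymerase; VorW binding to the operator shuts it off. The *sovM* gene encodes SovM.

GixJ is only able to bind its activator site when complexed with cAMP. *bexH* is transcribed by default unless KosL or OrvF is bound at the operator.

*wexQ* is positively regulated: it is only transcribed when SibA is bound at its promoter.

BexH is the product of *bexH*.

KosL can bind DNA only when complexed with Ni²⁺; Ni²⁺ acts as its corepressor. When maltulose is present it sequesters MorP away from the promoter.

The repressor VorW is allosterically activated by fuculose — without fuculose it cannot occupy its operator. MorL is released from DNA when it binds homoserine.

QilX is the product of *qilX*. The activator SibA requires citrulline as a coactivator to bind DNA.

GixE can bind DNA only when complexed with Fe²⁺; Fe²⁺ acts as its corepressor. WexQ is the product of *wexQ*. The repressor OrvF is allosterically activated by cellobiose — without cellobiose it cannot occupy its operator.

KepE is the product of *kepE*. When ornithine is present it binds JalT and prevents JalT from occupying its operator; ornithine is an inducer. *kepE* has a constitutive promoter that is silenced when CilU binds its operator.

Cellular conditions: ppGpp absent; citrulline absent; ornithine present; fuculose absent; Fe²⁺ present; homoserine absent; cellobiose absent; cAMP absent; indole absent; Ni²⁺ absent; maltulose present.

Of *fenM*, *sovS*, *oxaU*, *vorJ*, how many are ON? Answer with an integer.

1

Fuculose is absent, so VorW is inactive.
cAMP is absent, so GixJ is inactive.
Required activator GixJ is absent, so *sovM* is not transcribed.
So SovM is not produced.
Indole is absent, so JovJ is inactive.
With no repressor bound, *fenM* is transcribed.
→ *fenM* is ON.
Ni²⁺ is absent, so KosL is inactive.
Cellobiose is absent, so OrvF is inactive.
With no repressor bound, *bexH* is transcribed.
So BexH is produced and active.
Citrulline is absent, so SibA is inactive.
Required activator SibA is absent, so *wexQ* is not transcribed.
So WexQ is not produced.
With repressor BexH bound, *sovS* is not transcribed.
→ *sovS* is OFF.
Ornithine is present, so JalT is inactive.
Homoserine is absent, so MorL is active.
Fe²⁺ is present, so GixE is active.
With repressor MorL bound, *qilX* is not transcribed.
So QilX is not produced.
Required activator QilX is absent, so *oxaU* is not transcribed.
→ *oxaU* is OFF.
ppGpp is absent, so CilU is inactive.
With no repressor bound, *kepE* is transcribed.
So KepE is produced and active.
Maltulose is present, so MorP is inactive.
With repressor KepE bound, *vorJ* is not transcribed.
→ *vorJ* is OFF.
1 of the 4 genes is transcribed.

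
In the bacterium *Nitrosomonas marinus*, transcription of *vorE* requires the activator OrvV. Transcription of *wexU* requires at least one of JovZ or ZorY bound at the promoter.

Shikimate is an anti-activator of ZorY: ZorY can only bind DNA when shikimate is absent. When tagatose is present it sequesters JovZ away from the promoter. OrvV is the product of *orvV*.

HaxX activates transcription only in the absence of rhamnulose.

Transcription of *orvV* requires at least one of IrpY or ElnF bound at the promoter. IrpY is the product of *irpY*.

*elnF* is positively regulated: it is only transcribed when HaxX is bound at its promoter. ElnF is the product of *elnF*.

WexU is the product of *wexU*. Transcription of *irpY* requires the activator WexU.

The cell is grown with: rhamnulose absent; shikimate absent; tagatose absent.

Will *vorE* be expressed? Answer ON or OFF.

Tagatose is absent, so JovZ is active.
Shikimate is absent, so ZorY is active.
Activator JovZ is present, so *wexU* is transcribed.
So WexU is produced and active.
No repressor is bound and WexU is active, so *irpY* is transcribed.
So IrpY is produced and active.
Rhamnulose is absent, so HaxX is active.
No repressor is bound and HaxX is active, so *elnF* is transcribed.
So ElnF is produced and active.
Activator IrpY is present, so *orvV* is transcribed.
So OrvV is produced and active.
No repressor is bound and OrvV is active, so *vorE* is transcribed.

ON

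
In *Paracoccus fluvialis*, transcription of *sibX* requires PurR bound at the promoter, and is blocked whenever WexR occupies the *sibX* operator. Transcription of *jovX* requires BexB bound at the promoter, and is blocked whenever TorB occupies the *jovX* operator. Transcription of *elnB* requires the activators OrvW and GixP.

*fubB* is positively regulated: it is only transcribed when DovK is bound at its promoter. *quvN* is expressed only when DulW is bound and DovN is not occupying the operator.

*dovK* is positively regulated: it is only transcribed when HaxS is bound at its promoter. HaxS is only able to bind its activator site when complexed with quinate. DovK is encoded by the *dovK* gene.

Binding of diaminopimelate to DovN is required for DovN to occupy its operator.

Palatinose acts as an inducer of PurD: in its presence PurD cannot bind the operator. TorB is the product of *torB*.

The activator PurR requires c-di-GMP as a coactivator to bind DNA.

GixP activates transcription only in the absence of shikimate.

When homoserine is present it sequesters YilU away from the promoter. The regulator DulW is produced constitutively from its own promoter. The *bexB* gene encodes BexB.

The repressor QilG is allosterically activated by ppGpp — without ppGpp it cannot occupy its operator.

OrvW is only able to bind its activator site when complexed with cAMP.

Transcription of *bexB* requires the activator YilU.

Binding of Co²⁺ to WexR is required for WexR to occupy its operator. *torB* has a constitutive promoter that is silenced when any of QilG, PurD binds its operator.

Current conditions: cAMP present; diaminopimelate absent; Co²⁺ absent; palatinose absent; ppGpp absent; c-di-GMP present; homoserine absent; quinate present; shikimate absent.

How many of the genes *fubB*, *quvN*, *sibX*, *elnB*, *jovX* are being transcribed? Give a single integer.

5

Quinate is present, so HaxS is active.
No repressor is bound and HaxS is active, so *dovK* is transcribed.
So DovK is produced and active.
No repressor is bound and DovK is active, so *fubB* is transcribed.
→ *fubB* is ON.
Diaminopimelate is absent, so DovN is inactive.
DulW is produced constitutively and is active.
No repressor is bound and DulW is active, so *quvN* is transcribed.
→ *quvN* is ON.
Co²⁺ is absent, so WexR is inactive.
c-di-GMP is present, so PurR is active.
No repressor is bound and PurR is active, so *sibX* is transcribed.
→ *sibX* is ON.
cAMP is present, so OrvW is active.
Shikimate is absent, so GixP is active.
No repressor is bound and OrvW and GixP are active, so *elnB* is transcribed.
→ *elnB* is ON.
Homoserine is absent, so YilU is active.
No repressor is bound and YilU is active, so *bexB* is transcribed.
So BexB is produced and active.
ppGpp is absent, so QilG is inactive.
Palatinose is absent, so PurD is active.
With repressor PurD bound, *torB* is not transcribed.
So TorB is not produced.
No repressor is bound and BexB is active, so *jovX* is transcribed.
→ *jovX* is ON.
5 of the 5 genes are transcribed.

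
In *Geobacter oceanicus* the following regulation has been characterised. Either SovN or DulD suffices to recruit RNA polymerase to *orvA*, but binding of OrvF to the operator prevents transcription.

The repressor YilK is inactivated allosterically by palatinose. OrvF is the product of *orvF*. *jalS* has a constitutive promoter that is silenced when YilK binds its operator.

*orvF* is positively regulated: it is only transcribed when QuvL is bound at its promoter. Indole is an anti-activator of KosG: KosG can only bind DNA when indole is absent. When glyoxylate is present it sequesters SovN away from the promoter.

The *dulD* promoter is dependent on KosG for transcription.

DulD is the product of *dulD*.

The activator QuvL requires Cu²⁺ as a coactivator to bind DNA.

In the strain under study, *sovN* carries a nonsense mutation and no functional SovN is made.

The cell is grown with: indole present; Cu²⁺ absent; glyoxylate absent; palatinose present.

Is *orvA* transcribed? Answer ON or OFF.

SovN is non-functional in this strain, so it has no effect.
Indole is present, so KosG is inactive.
Required activator KosG is absent, so *dulD* is not transcribed.
So DulD is not produced.
Cu²⁺ is absent, so QuvL is inactive.
Required activator QuvL is absent, so *orvF* is not transcribed.
So OrvF is not produced.
No activator is available at the *orvA* promoter, so *orvA* is not transcribed.

OFF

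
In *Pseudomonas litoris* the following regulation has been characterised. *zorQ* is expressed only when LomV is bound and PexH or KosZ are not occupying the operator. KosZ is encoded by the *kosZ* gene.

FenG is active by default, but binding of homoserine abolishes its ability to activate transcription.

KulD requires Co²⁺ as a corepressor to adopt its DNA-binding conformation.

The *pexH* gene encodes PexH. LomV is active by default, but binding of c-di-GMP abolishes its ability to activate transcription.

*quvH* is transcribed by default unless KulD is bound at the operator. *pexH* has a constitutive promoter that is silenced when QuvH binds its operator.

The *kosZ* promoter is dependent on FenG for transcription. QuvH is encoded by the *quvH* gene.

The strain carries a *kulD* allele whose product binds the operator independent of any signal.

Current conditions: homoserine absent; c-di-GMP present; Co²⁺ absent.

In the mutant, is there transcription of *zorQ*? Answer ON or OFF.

OFF

KulD is constitutively active in this strain.
With repressor KulD bound, *quvH* is not transcribed.
So QuvH is not produced.
With no repressor bound, *pexH* is transcribed.
So PexH is produced and active.
Homoserine is absent, so FenG is active.
No repressor is bound and FenG is active, so *kosZ* is transcribed.
So KosZ is produced and active.
c-di-GMP is present, so LomV is inactive.
With repressor PexH bound, *zorQ* is not transcribed.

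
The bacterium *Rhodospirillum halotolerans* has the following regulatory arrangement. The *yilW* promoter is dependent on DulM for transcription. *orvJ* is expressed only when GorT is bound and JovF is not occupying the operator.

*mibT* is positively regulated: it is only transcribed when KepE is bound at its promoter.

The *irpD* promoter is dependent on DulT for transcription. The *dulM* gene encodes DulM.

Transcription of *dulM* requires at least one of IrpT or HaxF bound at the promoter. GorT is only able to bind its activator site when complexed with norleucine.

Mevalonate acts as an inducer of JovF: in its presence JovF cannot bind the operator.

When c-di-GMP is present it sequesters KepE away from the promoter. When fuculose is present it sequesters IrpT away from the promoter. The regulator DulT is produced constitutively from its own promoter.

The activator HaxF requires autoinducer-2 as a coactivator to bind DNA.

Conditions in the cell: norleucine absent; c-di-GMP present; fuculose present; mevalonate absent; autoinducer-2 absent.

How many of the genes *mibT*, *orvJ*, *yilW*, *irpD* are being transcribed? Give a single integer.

c-di-GMP is present, so KepE is inactive.
Required activator KepE is absent, so *mibT* is not transcribed.
→ *mibT* is OFF.
Mevalonate is absent, so JovF is active.
Norleucine is absent, so GorT is inactive.
With repressor JovF bound, *orvJ* is not transcribed.
→ *orvJ* is OFF.
Fuculose is present, so IrpT is inactive.
Autoinducer-2 is absent, so HaxF is inactive.
No activator is available at the *dulM* promoter, so *dulM* is not transcribed.
So DulM is not produced.
Required activator DulM is absent, so *yilW* is not transcribed.
→ *yilW* is OFF.
DulT is produced constitutively and is active.
No repressor is bound and DulT is active, so *irpD* is transcribed.
→ *irpD* is ON.
1 of the 4 genes is transcribed.

1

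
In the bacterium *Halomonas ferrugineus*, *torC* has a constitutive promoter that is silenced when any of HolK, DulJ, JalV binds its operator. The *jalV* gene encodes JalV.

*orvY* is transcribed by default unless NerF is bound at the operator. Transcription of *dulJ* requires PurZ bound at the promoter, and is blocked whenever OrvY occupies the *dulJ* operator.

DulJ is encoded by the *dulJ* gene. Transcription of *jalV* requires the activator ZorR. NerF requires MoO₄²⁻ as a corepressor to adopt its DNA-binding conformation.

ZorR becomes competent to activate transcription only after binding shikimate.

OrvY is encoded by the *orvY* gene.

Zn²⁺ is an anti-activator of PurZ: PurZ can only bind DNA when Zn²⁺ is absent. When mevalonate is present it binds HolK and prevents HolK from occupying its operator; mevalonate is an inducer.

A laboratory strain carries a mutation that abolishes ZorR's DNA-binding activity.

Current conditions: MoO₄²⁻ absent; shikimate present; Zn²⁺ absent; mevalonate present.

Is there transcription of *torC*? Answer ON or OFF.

Mevalonate is present, so HolK is inactive.
Zn²⁺ is absent, so PurZ is active.
MoO₄²⁻ is absent, so NerF is inactive.
With no repressor bound, *orvY* is transcribed.
So OrvY is produced and active.
With repressor OrvY bound, *dulJ* is not transcribed.
So DulJ is not produced.
ZorR is non-functional in this strain, so it has no effect.
Required activator ZorR is absent, so *jalV* is not transcribed.
So JalV is not produced.
With no repressor bound, *torC* is transcribed.

ON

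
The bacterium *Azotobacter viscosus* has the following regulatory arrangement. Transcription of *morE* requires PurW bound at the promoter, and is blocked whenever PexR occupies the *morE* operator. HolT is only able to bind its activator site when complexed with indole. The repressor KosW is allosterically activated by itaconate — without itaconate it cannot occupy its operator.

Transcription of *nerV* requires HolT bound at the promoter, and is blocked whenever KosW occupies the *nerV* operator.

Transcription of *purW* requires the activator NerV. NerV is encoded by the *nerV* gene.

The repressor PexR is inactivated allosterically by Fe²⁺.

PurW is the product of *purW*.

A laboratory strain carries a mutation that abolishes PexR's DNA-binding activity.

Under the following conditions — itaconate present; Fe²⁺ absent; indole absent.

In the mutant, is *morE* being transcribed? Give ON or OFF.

OFF

Itaconate is present, so KosW is active.
Indole is absent, so HolT is inactive.
With repressor KosW bound, *nerV* is not transcribed.
So NerV is not produced.
Required activator NerV is absent, so *purW* is not transcribed.
So PurW is not produced.
PexR is non-functional in this strain, so it has no effect.
Required activator PurW is absent, so *morE* is not transcribed.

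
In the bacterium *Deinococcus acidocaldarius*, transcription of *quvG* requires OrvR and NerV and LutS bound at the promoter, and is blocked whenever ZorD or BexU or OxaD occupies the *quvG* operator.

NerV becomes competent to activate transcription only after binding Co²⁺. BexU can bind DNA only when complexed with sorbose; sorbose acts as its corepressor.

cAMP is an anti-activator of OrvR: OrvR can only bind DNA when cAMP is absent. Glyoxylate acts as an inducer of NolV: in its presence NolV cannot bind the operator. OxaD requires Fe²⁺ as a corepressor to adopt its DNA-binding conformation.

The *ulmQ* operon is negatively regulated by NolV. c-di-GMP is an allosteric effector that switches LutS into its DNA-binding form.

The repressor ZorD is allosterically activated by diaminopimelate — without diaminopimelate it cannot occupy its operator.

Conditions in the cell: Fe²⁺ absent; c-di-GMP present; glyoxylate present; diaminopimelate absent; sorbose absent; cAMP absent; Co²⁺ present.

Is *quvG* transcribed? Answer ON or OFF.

ON

cAMP is absent, so OrvR is active.
Co²⁺ is present, so NerV is active.
Diaminopimelate is absent, so ZorD is inactive.
Sorbose is absent, so BexU is inactive.
Fe²⁺ is absent, so OxaD is inactive.
c-di-GMP is present, so LutS is active.
No repressor is bound and OrvR and NerV and LutS are active, so *quvG* is transcribed.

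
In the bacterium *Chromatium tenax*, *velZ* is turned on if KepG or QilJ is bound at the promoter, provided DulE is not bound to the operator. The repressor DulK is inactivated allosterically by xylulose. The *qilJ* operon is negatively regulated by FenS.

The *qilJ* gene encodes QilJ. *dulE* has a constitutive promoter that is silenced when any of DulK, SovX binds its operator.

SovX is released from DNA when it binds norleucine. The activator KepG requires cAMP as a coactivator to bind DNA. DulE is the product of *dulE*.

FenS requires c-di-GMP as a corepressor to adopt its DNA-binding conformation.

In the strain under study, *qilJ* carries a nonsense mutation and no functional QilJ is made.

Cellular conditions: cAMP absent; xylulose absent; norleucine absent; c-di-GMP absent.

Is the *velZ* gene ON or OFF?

Xylulose is absent, so DulK is active.
Norleucine is absent, so SovX is active.
With repressor DulK bound, *dulE* is not transcribed.
So DulE is not produced.
cAMP is absent, so KepG is inactive.
QilJ is non-functional in this strain, so it has no effect.
No activator is available at the *velZ* promoter, so *velZ* is not transcribed.

OFF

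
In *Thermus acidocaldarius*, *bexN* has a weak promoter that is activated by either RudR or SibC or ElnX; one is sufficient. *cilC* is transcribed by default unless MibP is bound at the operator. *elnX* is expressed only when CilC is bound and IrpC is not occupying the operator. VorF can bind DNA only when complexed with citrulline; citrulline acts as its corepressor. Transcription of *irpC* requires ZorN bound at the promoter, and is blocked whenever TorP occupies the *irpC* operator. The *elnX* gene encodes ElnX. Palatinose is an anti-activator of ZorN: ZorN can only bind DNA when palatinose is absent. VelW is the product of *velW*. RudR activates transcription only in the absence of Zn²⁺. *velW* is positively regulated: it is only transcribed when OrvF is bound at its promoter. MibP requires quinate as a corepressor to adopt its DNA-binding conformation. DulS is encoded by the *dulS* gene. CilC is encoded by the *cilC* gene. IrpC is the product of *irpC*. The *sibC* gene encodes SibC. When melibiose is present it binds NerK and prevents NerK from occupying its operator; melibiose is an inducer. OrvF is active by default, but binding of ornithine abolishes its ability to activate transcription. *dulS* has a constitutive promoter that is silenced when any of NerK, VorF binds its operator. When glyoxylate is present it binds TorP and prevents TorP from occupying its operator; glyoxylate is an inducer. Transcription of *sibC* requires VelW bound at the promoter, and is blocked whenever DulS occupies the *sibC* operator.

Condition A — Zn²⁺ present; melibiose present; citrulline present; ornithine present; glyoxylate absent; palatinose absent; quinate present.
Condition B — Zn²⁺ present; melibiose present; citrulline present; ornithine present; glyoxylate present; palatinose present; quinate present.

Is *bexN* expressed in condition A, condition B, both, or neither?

neither

Condition A:
Zn²⁺ is present, so RudR is inactive.
Melibiose is present, so NerK is inactive.
Citrulline is present, so VorF is active.
With repressor VorF bound, *dulS* is not transcribed.
So DulS is not produced.
Ornithine is present, so OrvF is inactive.
Required activator OrvF is absent, so *velW* is not transcribed.
So VelW is not produced.
Required activator VelW is absent, so *sibC* is not transcribed.
So SibC is not produced.
Glyoxylate is absent, so TorP is active.
Palatinose is absent, so ZorN is active.
With repressor TorP bound, *irpC* is not transcribed.
So IrpC is not produced.
Quinate is present, so MibP is active.
With repressor MibP bound, *cilC* is not transcribed.
So CilC is not produced.
Required activator CilC is absent, so *elnX* is not transcribed.
So ElnX is not produced.
No activator is available at the *bexN* promoter, so *bexN* is not transcribed.
→ *bexN* is OFF in A.
Condition B:
Zn²⁺ is present, so RudR is inactive.
Melibiose is present, so NerK is inactive.
Citrulline is present, so VorF is active.
With repressor VorF bound, *dulS* is not transcribed.
So DulS is not produced.
Ornithine is present, so OrvF is inactive.
Required activator OrvF is absent, so *velW* is not transcribed.
So VelW is not produced.
Required activator VelW is absent, so *sibC* is not transcribed.
So SibC is not produced.
Glyoxylate is present, so TorP is inactive.
Palatinose is present, so ZorN is inactive.
Required activator ZorN is absent, so *irpC* is not transcribed.
So IrpC is not produced.
Quinate is present, so MibP is active.
With repressor MibP bound, *cilC* is not transcribed.
So CilC is not produced.
Required activator CilC is absent, so *elnX* is not transcribed.
So ElnX is not produced.
No activator is available at the *bexN* promoter, so *bexN* is not transcribed.
→ *bexN* is OFF in B.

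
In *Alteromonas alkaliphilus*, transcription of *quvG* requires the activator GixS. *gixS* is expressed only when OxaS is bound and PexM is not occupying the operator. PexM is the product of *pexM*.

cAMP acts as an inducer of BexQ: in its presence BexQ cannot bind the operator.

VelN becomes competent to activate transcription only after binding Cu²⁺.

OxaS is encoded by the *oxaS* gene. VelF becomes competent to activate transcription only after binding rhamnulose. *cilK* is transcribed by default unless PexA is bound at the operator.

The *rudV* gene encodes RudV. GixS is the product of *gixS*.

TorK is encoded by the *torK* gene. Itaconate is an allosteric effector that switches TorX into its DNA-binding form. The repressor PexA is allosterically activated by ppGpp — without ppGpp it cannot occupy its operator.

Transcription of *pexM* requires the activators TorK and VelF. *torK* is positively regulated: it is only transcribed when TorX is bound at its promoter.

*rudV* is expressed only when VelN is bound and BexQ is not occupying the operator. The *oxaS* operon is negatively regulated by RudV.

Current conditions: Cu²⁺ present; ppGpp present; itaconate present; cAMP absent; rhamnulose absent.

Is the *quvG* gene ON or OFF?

ON

Cu²⁺ is present, so VelN is active.
cAMP is absent, so BexQ is active.
With repressor BexQ bound, *rudV* is not transcribed.
So RudV is not produced.
With no repressor bound, *oxaS* is transcribed.
So OxaS is produced and active.
Itaconate is present, so TorX is active.
No repressor is bound and TorX is active, so *torK* is transcribed.
So TorK is produced and active.
Rhamnulose is absent, so VelF is inactive.
Required activator VelF is absent, so *pexM* is not transcribed.
So PexM is not produced.
No repressor is bound and OxaS is active, so *gixS* is transcribed.
So GixS is produced and active.
No repressor is bound and GixS is active, so *quvG* is transcribed.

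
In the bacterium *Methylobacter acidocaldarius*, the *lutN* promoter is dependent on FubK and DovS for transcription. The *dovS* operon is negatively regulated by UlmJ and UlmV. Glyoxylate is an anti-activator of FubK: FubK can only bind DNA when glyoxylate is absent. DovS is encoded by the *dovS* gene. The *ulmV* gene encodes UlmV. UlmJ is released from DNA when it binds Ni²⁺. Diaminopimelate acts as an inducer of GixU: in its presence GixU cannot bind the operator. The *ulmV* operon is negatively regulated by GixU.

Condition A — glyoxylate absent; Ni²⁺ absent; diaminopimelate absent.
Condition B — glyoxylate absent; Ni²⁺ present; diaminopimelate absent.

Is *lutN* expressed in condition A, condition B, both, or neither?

Condition A:
Glyoxylate is absent, so FubK is active.
Ni²⁺ is absent, so UlmJ is active.
Diaminopimelate is absent, so GixU is active.
With repressor GixU bound, *ulmV* is not transcribed.
So UlmV is not produced.
With repressor UlmJ bound, *dovS* is not transcribed.
So DovS is not produced.
Required activator DovS is absent, so *lutN* is not transcribed.
→ *lutN* is OFF in A.
Condition B:
Glyoxylate is absent, so FubK is active.
Ni²⁺ is present, so UlmJ is inactive.
Diaminopimelate is absent, so GixU is active.
With repressor GixU bound, *ulmV* is not transcribed.
So UlmV is not produced.
With no repressor bound, *dovS* is transcribed.
So DovS is produced and active.
No repressor is bound and FubK and DovS are active, so *lutN* is transcribed.
→ *lutN* is ON in B.

B only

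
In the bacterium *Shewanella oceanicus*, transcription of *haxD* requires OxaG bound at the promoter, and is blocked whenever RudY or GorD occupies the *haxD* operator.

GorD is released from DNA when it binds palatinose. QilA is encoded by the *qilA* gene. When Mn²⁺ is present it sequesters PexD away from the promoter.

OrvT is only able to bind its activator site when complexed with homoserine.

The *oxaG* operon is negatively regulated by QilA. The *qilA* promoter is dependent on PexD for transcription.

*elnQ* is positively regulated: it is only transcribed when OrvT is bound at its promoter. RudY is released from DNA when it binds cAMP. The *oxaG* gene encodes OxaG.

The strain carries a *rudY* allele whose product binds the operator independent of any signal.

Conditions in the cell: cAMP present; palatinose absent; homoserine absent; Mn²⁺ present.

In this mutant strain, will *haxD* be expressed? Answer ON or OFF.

RudY is constitutively active in this strain.
Palatinose is absent, so GorD is active.
Mn²⁺ is present, so PexD is inactive.
Required activator PexD is absent, so *qilA* is not transcribed.
So QilA is not produced.
With no repressor bound, *oxaG* is transcribed.
So OxaG is produced and active.
With repressor RudY bound, *haxD* is not transcribed.

OFF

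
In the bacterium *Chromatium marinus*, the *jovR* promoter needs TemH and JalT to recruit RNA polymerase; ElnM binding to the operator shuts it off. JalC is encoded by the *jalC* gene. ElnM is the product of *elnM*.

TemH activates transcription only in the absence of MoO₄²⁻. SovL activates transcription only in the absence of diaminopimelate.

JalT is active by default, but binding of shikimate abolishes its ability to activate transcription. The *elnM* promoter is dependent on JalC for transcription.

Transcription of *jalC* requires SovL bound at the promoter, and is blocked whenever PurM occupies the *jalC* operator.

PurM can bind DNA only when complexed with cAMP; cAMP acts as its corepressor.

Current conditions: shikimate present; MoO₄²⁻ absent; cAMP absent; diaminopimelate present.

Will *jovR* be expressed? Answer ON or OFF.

OFF

Diaminopimelate is present, so SovL is inactive.
cAMP is absent, so PurM is inactive.
Required activator SovL is absent, so *jalC* is not transcribed.
So JalC is not produced.
Required activator JalC is absent, so *elnM* is not transcribed.
So ElnM is not produced.
MoO₄²⁻ is absent, so TemH is active.
Shikimate is present, so JalT is inactive.
Required activator JalT is absent, so *jovR* is not transcribed.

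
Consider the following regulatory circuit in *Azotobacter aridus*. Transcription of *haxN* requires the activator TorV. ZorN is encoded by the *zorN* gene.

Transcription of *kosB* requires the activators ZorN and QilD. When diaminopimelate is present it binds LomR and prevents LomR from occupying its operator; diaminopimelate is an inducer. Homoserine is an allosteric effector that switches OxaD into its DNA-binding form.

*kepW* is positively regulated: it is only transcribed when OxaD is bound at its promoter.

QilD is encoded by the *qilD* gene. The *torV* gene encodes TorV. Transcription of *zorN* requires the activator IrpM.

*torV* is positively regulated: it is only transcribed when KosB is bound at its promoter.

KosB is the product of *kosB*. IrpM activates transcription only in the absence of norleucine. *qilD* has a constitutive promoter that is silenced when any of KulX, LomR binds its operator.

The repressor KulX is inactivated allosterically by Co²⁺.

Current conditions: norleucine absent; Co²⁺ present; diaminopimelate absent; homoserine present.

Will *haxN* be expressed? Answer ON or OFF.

Norleucine is absent, so IrpM is active.
No repressor is bound and IrpM is active, so *zorN* is transcribed.
So ZorN is produced and active.
Co²⁺ is present, so KulX is inactive.
Diaminopimelate is absent, so LomR is active.
With repressor LomR bound, *qilD* is not transcribed.
So QilD is not produced.
Required activator QilD is absent, so *kosB* is not transcribed.
So KosB is not produced.
Required activator KosB is absent, so *torV* is not transcribed.
So TorV is not produced.
Required activator TorV is absent, so *haxN* is not transcribed.

OFF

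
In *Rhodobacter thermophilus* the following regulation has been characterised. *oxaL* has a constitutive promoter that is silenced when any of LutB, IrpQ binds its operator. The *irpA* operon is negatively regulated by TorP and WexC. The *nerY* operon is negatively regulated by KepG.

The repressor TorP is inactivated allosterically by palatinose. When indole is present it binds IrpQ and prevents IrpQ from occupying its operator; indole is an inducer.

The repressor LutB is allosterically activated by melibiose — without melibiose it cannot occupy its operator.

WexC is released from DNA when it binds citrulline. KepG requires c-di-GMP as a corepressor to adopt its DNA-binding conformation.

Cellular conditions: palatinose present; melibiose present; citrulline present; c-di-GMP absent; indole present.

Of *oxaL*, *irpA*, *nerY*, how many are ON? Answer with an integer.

Melibiose is present, so LutB is active.
Indole is present, so IrpQ is inactive.
With repressor LutB bound, *oxaL* is not transcribed.
→ *oxaL* is OFF.
Palatinose is present, so TorP is inactive.
Citrulline is present, so WexC is inactive.
With no repressor bound, *irpA* is transcribed.
→ *irpA* is ON.
c-di-GMP is absent, so KepG is inactive.
With no repressor bound, *nerY* is transcribed.
→ *nerY* is ON.
2 of the 3 genes are transcribed.

2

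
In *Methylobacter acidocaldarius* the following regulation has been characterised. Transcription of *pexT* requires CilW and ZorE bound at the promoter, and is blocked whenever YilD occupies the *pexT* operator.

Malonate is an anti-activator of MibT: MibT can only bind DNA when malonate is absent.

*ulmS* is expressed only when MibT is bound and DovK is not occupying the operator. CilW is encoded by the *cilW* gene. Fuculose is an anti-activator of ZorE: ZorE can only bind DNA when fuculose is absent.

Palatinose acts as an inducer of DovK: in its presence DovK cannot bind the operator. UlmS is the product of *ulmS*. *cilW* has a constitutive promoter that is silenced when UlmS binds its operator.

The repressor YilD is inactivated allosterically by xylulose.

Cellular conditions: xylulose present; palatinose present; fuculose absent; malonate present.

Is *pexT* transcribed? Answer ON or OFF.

Malonate is present, so MibT is inactive.
Palatinose is present, so DovK is inactive.
Required activator MibT is absent, so *ulmS* is not transcribed.
So UlmS is not produced.
With no repressor bound, *cilW* is transcribed.
So CilW is produced and active.
Fuculose is absent, so ZorE is active.
Xylulose is present, so YilD is inactive.
No repressor is bound and CilW and ZorE are active, so *pexT* is transcribed.

ON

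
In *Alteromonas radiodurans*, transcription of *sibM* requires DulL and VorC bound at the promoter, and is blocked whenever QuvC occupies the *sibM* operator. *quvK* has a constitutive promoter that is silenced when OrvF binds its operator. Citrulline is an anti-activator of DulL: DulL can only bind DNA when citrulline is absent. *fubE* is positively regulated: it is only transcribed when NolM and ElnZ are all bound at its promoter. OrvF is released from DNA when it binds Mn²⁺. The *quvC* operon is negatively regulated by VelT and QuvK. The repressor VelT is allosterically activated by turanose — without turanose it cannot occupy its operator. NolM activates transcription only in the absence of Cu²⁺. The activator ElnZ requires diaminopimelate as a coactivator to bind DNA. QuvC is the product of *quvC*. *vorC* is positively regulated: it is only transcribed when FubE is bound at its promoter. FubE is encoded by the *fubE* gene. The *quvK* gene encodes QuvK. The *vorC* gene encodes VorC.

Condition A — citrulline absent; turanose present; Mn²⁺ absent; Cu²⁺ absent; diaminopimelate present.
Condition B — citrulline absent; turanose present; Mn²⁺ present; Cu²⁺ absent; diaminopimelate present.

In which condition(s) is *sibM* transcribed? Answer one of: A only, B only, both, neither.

both

Condition A:
Citrulline is absent, so DulL is active.
Turanose is present, so VelT is active.
Mn²⁺ is absent, so OrvF is active.
With repressor OrvF bound, *quvK* is not transcribed.
So QuvK is not produced.
With repressor VelT bound, *quvC* is not transcribed.
So QuvC is not produced.
Cu²⁺ is absent, so NolM is active.
Diaminopimelate is present, so ElnZ is active.
No repressor is bound and NolM and ElnZ are active, so *fubE* is transcribed.
So FubE is produced and active.
No repressor is bound and FubE is active, so *vorC* is transcribed.
So VorC is produced and active.
No repressor is bound and DulL and VorC are active, so *sibM* is transcribed.
→ *sibM* is ON in A.
Condition B:
Citrulline is absent, so DulL is active.
Turanose is present, so VelT is active.
Mn²⁺ is present, so OrvF is inactive.
With no repressor bound, *quvK* is transcribed.
So QuvK is produced and active.
With repressor VelT bound, *quvC* is not transcribed.
So QuvC is not produced.
Cu²⁺ is absent, so NolM is active.
Diaminopimelate is present, so ElnZ is active.
No repressor is bound and NolM and ElnZ are active, so *fubE* is transcribed.
So FubE is produced and active.
No repressor is bound and FubE is active, so *vorC* is transcribed.
So VorC is produced and active.
No repressor is bound and DulL and VorC are active, so *sibM* is transcribed.
→ *sibM* is ON in B.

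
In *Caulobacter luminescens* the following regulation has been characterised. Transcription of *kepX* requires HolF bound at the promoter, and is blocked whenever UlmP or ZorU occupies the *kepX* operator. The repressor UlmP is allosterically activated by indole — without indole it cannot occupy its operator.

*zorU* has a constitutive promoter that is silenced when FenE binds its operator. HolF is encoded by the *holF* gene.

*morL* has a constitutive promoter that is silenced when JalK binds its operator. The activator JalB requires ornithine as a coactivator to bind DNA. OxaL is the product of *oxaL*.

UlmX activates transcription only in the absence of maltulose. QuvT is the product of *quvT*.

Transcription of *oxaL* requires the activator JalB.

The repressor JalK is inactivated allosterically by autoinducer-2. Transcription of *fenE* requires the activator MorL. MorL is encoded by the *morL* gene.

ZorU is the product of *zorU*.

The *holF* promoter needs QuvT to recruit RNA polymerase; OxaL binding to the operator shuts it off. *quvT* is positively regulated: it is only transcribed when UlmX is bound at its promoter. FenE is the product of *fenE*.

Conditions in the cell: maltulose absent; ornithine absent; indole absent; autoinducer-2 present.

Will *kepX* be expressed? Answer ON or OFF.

Maltulose is absent, so UlmX is active.
No repressor is bound and UlmX is active, so *quvT* is transcribed.
So QuvT is produced and active.
Ornithine is absent, so JalB is inactive.
Required activator JalB is absent, so *oxaL* is not transcribed.
So OxaL is not produced.
No repressor is bound and QuvT is active, so *holF* is transcribed.
So HolF is produced and active.
Indole is absent, so UlmP is inactive.
Autoinducer-2 is present, so JalK is inactive.
With no repressor bound, *morL* is transcribed.
So MorL is produced and active.
No repressor is bound and MorL is active, so *fenE* is transcribed.
So FenE is produced and active.
With repressor FenE bound, *zorU* is not transcribed.
So ZorU is not produced.
No repressor is bound and HolF is active, so *kepX* is transcribed.

ON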